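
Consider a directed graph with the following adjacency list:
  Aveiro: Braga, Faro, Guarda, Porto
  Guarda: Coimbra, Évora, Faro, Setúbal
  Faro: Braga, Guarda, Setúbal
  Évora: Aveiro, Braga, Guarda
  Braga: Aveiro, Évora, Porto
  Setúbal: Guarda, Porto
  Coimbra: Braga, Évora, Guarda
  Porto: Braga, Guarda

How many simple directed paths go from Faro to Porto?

30

Faro→Braga→Aveiro→Guarda→Setúbal→Porto
Faro→Braga→Aveiro→Porto
Faro→Braga→Évora→Aveiro→Guarda→Setúbal→Porto
Faro→Braga→Évora→Aveiro→Porto
Faro→Braga→Évora→Guarda→Setúbal→Porto
Faro→Braga→Porto
Faro→Guarda→Coimbra→Braga→Aveiro→Porto
Faro→Guarda→Coimbra→Braga→Évora→Aveiro→Porto
... and 22 more.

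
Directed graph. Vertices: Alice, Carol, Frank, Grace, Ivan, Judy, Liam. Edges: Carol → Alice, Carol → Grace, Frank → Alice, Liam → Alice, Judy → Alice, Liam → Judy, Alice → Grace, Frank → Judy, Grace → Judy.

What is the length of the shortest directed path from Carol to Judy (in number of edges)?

2

Distance 0: Carol.
Distance 1: Alice, Grace.
Distance 2: Judy — contains Judy.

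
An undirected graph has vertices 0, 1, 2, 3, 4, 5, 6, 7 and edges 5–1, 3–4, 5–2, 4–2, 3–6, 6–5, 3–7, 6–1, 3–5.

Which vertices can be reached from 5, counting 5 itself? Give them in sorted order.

1, 2, 3, 4, 5, 6, 7

Start at 5.
Its neighbours: 1, 2, 3, 6.
Then their neighbours: 4, 7.
Nothing further is reachable.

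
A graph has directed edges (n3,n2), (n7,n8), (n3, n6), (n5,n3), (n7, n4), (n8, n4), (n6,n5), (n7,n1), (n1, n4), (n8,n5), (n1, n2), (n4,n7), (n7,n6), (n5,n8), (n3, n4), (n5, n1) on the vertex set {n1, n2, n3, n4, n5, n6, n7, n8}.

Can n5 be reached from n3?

Yes

Explore from n3.
Distance 1: reach n2, n4, n6.
Distance 2: reach n5, n7.
Found n5.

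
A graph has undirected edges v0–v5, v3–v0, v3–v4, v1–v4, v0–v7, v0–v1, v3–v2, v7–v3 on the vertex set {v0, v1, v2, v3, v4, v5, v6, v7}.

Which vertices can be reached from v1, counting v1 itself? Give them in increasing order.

v0, v1, v2, v3, v4, v5, v7

Start at v1.
Its neighbours: v0, v4.
Then their neighbours: v3, v5, v7.
Then next layer: v2.
Nothing further is reachable.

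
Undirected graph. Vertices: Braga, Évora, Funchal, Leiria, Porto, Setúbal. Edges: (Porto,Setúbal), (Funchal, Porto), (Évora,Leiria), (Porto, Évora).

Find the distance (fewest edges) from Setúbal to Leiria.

3

Distance 0: Setúbal.
Distance 1: Porto.
Distance 2: Évora, Funchal.
Distance 3: Leiria — contains Leiria.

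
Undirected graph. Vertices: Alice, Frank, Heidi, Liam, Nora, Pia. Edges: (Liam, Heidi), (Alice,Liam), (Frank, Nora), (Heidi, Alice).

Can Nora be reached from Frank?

Explore from Frank.
Distance 1: reach Nora.
Found Nora.

Yes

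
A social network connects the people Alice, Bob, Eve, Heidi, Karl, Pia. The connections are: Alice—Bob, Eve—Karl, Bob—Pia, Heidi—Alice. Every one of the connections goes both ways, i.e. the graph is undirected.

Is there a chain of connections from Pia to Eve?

No

Explore from Pia.
Distance 1: reach Bob.
Distance 2: reach Alice.
Distance 3: reach Heidi.
The search is exhausted without reaching Eve; it lies in a different component.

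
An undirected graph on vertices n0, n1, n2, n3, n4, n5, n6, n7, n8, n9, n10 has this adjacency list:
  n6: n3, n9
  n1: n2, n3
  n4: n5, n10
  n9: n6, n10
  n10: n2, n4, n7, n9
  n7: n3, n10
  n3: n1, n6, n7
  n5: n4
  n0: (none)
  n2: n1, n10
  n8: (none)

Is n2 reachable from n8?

n8 has no edges, so nothing is reachable from it.

No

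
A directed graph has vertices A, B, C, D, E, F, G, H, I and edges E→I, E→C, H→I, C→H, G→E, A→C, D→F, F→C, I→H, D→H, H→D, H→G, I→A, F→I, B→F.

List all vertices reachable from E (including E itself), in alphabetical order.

Start at E.
Its neighbours: C, I.
Then their neighbours: A, H.
Then next layer: D, G.
Then next layer: F.
Nothing further is reachable.

A, C, D, E, F, G, H, I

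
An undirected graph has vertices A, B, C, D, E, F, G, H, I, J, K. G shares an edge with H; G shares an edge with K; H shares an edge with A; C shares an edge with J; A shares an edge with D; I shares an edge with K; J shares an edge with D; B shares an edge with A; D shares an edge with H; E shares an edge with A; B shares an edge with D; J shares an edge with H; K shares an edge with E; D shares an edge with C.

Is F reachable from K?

No

Explore from K.
Distance 1: reach E, G, I.
Distance 2: reach A, H.
Distance 3: reach B, D, J.
Distance 4: reach C.
The search is exhausted without reaching F; it lies in a different component.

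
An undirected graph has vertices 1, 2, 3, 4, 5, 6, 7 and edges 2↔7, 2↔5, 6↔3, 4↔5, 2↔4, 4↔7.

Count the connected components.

From 1: component {1}.
From 2: component {2, 4, 5, 7}.
From 3: component {3, 6}.
That's 3 components.

3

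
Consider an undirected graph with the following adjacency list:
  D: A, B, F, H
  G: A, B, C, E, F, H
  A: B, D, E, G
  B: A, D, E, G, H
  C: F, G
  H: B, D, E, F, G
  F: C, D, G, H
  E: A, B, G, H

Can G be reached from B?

Yes

Explore from B.
Distance 1: reach A, D, E, G, H.
Found G.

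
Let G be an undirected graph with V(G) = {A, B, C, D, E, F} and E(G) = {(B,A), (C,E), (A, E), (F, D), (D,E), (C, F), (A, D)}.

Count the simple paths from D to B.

3

D–A–B
D–E–A–B
D–F–C–E–A–B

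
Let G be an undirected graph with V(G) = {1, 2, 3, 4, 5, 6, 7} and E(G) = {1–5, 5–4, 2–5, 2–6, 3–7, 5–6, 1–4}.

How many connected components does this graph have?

2

From 1: component {1, 2, 4, 5, 6}.
From 3: component {3, 7}.
That's 2 components.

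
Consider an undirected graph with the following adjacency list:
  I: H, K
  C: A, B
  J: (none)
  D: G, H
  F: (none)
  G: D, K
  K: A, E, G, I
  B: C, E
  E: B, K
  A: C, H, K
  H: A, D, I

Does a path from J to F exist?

J has no edges, so nothing is reachable from it.

No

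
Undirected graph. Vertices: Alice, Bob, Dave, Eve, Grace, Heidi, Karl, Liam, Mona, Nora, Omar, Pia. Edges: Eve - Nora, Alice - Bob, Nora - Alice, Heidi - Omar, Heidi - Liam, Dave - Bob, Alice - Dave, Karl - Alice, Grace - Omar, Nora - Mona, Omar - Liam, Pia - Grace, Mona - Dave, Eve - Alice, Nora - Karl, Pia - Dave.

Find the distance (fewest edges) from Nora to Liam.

Distance 0: Nora.
Distance 1: Alice, Eve, Karl, Mona.
Distance 2: Bob, Dave.
Distance 3: Pia.
Distance 4: Grace.
Distance 5: Omar.
Distance 6: Heidi, Liam — contains Liam.

6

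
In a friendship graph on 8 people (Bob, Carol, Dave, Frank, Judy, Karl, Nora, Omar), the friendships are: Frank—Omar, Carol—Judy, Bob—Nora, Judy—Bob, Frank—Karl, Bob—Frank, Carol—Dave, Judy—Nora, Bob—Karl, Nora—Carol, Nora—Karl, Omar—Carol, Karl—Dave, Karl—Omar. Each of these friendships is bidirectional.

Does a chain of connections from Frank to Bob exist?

Yes

Explore from Frank.
Distance 1: reach Bob, Karl, Omar.
Found Bob.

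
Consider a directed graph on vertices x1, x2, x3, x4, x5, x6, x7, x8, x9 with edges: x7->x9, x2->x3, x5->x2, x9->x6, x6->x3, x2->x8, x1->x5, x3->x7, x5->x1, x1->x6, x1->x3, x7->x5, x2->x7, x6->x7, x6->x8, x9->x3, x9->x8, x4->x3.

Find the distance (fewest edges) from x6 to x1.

Distance 0: x6.
Distance 1: x3, x7, x8.
Distance 2: x5, x9.
Distance 3: x1, x2 — contains x1.

3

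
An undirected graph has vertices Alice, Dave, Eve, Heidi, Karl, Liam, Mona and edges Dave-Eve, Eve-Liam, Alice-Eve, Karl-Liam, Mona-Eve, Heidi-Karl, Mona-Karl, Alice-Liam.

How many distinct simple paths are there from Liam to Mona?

3

Liam–Alice–Eve–Mona
Liam–Eve–Mona
Liam–Karl–Mona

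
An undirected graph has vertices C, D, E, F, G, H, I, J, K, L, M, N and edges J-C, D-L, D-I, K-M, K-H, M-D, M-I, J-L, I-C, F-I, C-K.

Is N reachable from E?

No

E has no edges, so nothing is reachable from it.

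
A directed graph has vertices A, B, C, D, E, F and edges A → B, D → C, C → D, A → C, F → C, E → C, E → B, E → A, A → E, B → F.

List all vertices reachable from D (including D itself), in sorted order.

C, D

Start at D.
Its neighbours: C.
Nothing further is reachable.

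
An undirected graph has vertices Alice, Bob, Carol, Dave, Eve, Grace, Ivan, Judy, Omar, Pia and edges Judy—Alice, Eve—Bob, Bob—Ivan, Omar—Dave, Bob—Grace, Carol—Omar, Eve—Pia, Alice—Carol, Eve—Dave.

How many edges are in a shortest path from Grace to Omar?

Distance 0: Grace.
Distance 1: Bob.
Distance 2: Eve, Ivan.
Distance 3: Dave, Pia.
Distance 4: Omar — contains Omar.

4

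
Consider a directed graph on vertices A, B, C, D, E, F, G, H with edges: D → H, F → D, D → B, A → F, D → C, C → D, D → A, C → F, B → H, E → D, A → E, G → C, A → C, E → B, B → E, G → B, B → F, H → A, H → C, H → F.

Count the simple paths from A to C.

A→C
A→E→B→F→D→C
A→E→B→F→D→H→C
A→E→B→H→C
A→E→B→H→F→D→C
A→E→D→B→H→C
A→E→D→C
A→E→D→H→C
A→F→D→B→H→C
A→F→D→C
A→F→D→H→C

11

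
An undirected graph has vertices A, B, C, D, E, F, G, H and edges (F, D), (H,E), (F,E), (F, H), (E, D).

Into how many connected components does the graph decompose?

From A: component {A}.
From B: component {B}.
From C: component {C}.
From D: component {D, E, F, H}.
From G: component {G}.
That's 5 components.

5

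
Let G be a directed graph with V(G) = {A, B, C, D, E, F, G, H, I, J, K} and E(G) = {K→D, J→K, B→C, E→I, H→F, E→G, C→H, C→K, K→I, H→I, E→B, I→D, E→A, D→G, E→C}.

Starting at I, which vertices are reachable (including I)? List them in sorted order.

D, G, I

Start at I.
Its neighbours: D.
Then their neighbours: G.
Nothing further is reachable.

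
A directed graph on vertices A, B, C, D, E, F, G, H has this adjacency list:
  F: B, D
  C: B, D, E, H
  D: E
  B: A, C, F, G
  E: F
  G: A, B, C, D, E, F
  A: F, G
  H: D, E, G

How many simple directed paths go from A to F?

14

A→F
A→G→B→C→D→E→F
A→G→B→C→E→F
A→G→B→C→H→D→E→F
A→G→B→C→H→E→F
A→G→B→F
A→G→C→B→F
A→G→C→D→E→F
A→G→C→E→F
A→G→C→H→D→E→F
A→G→C→H→E→F
A→G→D→E→F
A→G→E→F
A→G→F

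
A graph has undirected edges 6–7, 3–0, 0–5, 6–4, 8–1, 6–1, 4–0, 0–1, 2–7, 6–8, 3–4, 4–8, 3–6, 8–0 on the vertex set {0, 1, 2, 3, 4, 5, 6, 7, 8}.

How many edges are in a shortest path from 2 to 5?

Distance 0: 2.
Distance 1: 7.
Distance 2: 6.
Distance 3: 1, 3, 4, 8.
Distance 4: 0.
Distance 5: 5 — contains 5.

5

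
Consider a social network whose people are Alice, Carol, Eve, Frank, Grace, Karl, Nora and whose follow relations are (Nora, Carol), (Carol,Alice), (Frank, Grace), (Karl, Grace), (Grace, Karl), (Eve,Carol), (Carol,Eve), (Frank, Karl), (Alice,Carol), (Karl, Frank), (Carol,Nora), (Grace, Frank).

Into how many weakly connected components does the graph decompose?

2

From Alice: component {Alice, Carol, Eve, Nora}.
From Frank: component {Frank, Grace, Karl}.
That's 2 components.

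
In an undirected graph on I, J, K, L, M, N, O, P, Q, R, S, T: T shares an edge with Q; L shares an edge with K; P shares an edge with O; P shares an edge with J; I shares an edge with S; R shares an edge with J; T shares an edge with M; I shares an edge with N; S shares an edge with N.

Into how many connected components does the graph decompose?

From I: component {I, N, S}.
From J: component {J, O, P, R}.
From K: component {K, L}.
From M: component {M, Q, T}.
That's 4 components.

4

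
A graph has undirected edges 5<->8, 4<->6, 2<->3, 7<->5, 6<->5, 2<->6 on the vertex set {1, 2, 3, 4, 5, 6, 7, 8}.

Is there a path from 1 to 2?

No

1 has no edges, so nothing is reachable from it.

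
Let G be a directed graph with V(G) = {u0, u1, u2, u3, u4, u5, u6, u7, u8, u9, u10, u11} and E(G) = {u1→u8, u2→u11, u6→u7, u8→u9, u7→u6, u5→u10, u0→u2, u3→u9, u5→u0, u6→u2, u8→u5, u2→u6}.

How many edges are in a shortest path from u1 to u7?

6

Distance 0: u1.
Distance 1: u8.
Distance 2: u5, u9.
Distance 3: u0, u10.
Distance 4: u2.
Distance 5: u6, u11.
Distance 6: u7 — contains u7.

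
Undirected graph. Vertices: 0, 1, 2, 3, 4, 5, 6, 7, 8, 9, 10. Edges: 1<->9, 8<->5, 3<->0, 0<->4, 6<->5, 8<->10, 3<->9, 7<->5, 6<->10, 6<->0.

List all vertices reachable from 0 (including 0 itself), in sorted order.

0, 1, 3, 4, 5, 6, 7, 8, 9, 10

Start at 0.
Its neighbours: 3, 4, 6.
Then their neighbours: 5, 9, 10.
Then next layer: 1, 7, 8.
Nothing further is reachable.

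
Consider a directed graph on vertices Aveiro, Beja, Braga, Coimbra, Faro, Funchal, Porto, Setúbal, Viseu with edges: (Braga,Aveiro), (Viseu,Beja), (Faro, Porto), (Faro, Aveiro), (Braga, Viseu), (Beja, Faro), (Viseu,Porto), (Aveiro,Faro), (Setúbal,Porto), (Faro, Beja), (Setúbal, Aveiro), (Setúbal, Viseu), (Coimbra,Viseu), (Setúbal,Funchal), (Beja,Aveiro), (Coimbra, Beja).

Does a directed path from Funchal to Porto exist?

Funchal has no outgoing edges, so nothing is reachable from it.

No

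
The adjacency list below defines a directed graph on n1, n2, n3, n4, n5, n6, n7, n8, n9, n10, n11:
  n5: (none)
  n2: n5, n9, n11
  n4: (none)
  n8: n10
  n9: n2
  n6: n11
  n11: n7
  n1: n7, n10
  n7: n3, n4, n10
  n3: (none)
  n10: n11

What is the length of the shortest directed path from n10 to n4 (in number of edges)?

Distance 0: n10.
Distance 1: n11.
Distance 2: n7.
Distance 3: n3, n4 — contains n4.

3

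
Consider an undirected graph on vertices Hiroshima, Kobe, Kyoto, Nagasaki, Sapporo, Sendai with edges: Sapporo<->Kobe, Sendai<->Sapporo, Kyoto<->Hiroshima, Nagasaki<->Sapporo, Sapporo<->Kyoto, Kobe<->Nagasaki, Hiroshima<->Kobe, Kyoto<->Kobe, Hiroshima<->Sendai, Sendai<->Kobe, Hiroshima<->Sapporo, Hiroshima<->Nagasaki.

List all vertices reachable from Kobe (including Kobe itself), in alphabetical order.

Hiroshima, Kobe, Kyoto, Nagasaki, Sapporo, Sendai

Start at Kobe.
Its neighbours: Hiroshima, Kyoto, Nagasaki, Sapporo, Sendai.
Every vertex is now reached.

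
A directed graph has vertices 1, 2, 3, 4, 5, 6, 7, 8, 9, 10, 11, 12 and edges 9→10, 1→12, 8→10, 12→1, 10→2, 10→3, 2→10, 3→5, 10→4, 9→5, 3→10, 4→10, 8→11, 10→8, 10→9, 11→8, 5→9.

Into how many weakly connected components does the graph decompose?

4

From 1: component {1, 12}.
From 2: component {2, 3, 4, 5, 8, 9, 10, 11}.
From 6: component {6}.
From 7: component {7}.
That's 4 components.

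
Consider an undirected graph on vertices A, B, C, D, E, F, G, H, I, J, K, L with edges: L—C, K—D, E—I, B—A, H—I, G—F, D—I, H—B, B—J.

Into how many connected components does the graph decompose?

3

From A: component {A, B, D, E, H, I, J, K}.
From C: component {C, L}.
From F: component {F, G}.
That's 3 components.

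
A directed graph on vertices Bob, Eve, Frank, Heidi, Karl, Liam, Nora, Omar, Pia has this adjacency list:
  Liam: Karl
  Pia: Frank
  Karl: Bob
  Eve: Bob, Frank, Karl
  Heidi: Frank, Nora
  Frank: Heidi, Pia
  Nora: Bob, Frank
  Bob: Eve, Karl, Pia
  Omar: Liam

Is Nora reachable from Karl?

Yes

Explore from Karl.
Distance 1: reach Bob.
Distance 2: reach Eve, Pia.
Distance 3: reach Frank.
Distance 4: reach Heidi.
Distance 5: reach Nora.
Found Nora.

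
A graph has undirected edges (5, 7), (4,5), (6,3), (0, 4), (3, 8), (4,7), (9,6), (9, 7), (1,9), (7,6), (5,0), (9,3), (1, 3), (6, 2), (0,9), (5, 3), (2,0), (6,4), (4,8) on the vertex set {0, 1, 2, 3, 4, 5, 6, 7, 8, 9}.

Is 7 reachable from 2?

Yes

Explore from 2.
Distance 1: reach 0, 6.
Distance 2: reach 3, 4, 5, 7, 9.
Found 7.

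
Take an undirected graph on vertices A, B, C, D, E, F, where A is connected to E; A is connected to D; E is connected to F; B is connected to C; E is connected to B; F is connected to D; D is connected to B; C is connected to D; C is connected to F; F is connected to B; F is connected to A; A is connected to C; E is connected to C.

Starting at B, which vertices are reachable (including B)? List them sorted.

A, B, C, D, E, F

Start at B.
Its neighbours: C, D, E, F.
Then their neighbours: A.
Every vertex is now reached.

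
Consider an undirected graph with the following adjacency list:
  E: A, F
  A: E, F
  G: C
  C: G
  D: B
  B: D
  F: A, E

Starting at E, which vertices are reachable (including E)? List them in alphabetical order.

Start at E.
Its neighbours: A, F.
Nothing further is reachable.

A, E, F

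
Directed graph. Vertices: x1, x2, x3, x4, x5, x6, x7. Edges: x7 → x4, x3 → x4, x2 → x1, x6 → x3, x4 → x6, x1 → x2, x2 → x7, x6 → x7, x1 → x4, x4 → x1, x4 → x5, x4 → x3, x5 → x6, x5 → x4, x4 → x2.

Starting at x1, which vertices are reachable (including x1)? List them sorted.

Start at x1.
Its neighbours: x2, x4.
Then their neighbours: x3, x5, x6, x7.
Every vertex is now reached.

x1, x2, x3, x4, x5, x6, x7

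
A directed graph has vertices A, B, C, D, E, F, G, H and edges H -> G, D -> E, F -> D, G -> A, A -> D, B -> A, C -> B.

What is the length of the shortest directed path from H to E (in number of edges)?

4

Distance 0: H.
Distance 1: G.
Distance 2: A.
Distance 3: D.
Distance 4: E — contains E.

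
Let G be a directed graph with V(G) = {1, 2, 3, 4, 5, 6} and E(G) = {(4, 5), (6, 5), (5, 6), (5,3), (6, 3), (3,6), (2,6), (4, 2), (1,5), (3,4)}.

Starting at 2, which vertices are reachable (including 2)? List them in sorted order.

Start at 2.
Its neighbours: 6.
Then their neighbours: 3, 5.
Then next layer: 4.
Nothing further is reachable.

2, 3, 4, 5, 6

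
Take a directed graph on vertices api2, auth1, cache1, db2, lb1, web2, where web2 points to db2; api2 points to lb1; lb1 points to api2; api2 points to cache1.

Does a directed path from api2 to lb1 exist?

Explore from api2.
Distance 1: reach cache1, lb1.
Found lb1.

Yes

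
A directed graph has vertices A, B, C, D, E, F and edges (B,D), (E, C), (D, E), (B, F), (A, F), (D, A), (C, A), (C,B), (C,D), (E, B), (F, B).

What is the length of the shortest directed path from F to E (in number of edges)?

3

Distance 0: F.
Distance 1: B.
Distance 2: D.
Distance 3: A, E — contains E.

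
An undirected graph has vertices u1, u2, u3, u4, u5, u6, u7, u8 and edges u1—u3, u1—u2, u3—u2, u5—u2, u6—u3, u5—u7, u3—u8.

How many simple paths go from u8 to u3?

1

u8–u3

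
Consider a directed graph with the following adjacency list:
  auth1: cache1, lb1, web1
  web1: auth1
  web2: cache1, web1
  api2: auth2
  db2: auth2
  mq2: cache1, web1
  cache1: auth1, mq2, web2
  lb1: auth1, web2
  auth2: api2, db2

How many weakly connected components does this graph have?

From api2: component {api2, auth2, db2}.
From auth1: component {auth1, cache1, lb1, mq2, web1, web2}.
That's 2 components.

2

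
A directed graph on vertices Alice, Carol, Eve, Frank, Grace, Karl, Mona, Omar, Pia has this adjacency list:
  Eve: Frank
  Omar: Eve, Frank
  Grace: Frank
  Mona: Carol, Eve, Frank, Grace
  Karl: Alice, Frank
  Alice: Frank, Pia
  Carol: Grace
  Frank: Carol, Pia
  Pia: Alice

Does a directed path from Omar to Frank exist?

Explore from Omar.
Distance 1: reach Eve, Frank.
Found Frank.

Yes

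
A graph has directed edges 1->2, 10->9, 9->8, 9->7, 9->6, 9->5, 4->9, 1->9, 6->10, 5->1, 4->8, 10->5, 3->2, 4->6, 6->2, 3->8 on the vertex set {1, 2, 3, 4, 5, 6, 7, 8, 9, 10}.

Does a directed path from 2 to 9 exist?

2 has no outgoing edges, so nothing is reachable from it.

No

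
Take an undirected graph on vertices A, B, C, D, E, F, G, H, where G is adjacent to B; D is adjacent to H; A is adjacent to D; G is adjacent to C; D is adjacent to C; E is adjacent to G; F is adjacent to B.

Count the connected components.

1

From A: component {A, B, C, D, E, F, G, H}.
That's 1 component.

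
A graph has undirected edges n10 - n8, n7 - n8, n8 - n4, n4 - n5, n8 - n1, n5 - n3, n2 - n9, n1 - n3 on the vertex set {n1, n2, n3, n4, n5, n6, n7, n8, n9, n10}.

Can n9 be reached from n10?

No

Explore from n10.
Distance 1: reach n8.
Distance 2: reach n1, n4, n7.
Distance 3: reach n3, n5.
The search is exhausted without reaching n9; it lies in a different component.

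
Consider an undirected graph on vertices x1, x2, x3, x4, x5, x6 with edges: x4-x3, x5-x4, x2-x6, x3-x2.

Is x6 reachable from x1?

x1 has no edges, so nothing is reachable from it.

No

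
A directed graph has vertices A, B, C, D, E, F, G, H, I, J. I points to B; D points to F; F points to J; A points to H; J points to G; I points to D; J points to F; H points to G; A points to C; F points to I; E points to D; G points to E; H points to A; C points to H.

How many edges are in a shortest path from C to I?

Distance 0: C.
Distance 1: H.
Distance 2: A, G.
Distance 3: E.
Distance 4: D.
Distance 5: F.
Distance 6: I, J — contains I.

6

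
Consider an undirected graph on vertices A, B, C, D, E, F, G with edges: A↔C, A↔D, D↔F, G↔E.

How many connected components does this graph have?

3

From A: component {A, C, D, F}.
From B: component {B}.
From E: component {E, G}.
That's 3 components.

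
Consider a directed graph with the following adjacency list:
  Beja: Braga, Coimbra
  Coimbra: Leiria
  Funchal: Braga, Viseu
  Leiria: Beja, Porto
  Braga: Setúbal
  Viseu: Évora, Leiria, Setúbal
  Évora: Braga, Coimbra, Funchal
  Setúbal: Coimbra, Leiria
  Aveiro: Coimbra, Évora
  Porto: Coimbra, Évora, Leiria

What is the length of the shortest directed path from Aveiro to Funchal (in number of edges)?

Distance 0: Aveiro.
Distance 1: Coimbra, Évora.
Distance 2: Braga, Funchal, Leiria — contains Funchal.

2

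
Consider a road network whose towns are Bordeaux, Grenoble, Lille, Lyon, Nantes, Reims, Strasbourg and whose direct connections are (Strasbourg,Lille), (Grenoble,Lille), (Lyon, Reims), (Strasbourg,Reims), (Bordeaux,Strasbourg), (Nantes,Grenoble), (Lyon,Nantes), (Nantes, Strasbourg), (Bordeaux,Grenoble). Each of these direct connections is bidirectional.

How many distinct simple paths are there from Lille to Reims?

7

Lille–Grenoble–Bordeaux–Strasbourg–Nantes–Lyon–Reims
Lille–Grenoble–Bordeaux–Strasbourg–Reims
Lille–Grenoble–Nantes–Lyon–Reims
Lille–Grenoble–Nantes–Strasbourg–Reims
Lille–Strasbourg–Bordeaux–Grenoble–Nantes–Lyon–Reims
Lille–Strasbourg–Nantes–Lyon–Reims
Lille–Strasbourg–Reims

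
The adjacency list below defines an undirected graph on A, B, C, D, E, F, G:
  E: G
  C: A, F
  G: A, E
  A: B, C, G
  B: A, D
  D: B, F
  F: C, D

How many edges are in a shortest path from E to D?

4

Distance 0: E.
Distance 1: G.
Distance 2: A.
Distance 3: B, C.
Distance 4: D, F — contains D.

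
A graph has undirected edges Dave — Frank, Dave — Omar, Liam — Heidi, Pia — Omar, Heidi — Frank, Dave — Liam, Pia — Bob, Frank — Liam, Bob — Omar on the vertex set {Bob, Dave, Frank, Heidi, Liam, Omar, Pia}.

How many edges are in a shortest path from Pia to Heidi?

4

Distance 0: Pia.
Distance 1: Bob, Omar.
Distance 2: Dave.
Distance 3: Frank, Liam.
Distance 4: Heidi — contains Heidi.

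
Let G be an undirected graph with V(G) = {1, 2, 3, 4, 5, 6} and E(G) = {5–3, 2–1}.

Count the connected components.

From 1: component {1, 2}.
From 3: component {3, 5}.
From 4: component {4}.
From 6: component {6}.
That's 4 components.

4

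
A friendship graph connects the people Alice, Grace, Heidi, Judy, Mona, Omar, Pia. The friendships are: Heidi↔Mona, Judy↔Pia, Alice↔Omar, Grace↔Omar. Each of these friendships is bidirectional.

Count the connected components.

From Alice: component {Alice, Grace, Omar}.
From Heidi: component {Heidi, Mona}.
From Judy: component {Judy, Pia}.
That's 3 components.

3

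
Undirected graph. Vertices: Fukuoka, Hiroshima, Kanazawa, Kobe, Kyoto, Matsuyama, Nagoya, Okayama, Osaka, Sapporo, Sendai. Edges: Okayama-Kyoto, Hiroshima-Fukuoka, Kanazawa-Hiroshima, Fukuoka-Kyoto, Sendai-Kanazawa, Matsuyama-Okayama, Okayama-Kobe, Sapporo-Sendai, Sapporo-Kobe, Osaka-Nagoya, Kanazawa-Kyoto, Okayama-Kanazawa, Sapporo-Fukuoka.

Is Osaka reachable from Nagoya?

Explore from Nagoya.
Distance 1: reach Osaka.
Found Osaka.

Yes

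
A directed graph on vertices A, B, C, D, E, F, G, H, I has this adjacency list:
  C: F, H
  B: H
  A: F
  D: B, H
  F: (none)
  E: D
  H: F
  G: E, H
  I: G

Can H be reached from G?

Explore from G.
Distance 1: reach E, H.
Found H.

Yes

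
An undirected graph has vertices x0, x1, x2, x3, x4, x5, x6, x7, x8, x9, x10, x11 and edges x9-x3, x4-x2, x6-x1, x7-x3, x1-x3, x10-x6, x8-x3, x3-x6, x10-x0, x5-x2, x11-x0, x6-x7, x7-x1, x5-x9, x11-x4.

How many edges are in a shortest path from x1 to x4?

Distance 0: x1.
Distance 1: x3, x6, x7.
Distance 2: x8, x9, x10.
Distance 3: x0, x5.
Distance 4: x2, x11.
Distance 5: x4 — contains x4.

5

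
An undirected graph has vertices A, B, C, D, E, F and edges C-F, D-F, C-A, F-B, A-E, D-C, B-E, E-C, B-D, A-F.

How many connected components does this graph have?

1

From A: component {A, B, C, D, E, F}.
That's 1 component.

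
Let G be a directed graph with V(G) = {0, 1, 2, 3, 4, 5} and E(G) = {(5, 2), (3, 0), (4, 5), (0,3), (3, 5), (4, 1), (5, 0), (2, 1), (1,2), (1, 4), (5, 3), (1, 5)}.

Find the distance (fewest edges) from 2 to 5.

Distance 0: 2.
Distance 1: 1.
Distance 2: 4, 5 — contains 5.

2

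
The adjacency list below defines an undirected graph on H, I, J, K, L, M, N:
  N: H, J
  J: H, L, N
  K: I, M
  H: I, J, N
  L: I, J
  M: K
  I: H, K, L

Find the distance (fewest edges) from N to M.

4

Distance 0: N.
Distance 1: H, J.
Distance 2: I, L.
Distance 3: K.
Distance 4: M — contains M.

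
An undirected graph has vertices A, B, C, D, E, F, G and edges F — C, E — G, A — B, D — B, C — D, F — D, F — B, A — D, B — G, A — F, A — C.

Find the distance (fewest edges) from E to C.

Distance 0: E.
Distance 1: G.
Distance 2: B.
Distance 3: A, D, F.
Distance 4: C — contains C.

4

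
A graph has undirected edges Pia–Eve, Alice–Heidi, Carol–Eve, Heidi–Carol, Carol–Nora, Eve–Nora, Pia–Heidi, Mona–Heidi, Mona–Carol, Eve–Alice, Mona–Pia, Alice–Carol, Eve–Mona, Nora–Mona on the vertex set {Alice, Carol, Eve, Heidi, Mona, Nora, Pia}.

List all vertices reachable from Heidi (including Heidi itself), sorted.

Alice, Carol, Eve, Heidi, Mona, Nora, Pia

Start at Heidi.
Its neighbours: Alice, Carol, Mona, Pia.
Then their neighbours: Eve, Nora.
Every vertex is now reached.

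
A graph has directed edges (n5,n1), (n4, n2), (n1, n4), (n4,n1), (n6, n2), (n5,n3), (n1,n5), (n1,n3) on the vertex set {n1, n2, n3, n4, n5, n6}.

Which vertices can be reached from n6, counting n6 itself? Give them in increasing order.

Start at n6.
Its neighbours: n2.
Nothing further is reachable.

n2, n6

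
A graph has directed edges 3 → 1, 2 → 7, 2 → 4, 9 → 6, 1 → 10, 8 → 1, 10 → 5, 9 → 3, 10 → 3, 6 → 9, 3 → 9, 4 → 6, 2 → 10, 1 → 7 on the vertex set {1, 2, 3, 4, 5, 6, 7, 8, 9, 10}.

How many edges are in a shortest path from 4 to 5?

Distance 0: 4.
Distance 1: 6.
Distance 2: 9.
Distance 3: 3.
Distance 4: 1.
Distance 5: 7, 10.
Distance 6: 5 — contains 5.

6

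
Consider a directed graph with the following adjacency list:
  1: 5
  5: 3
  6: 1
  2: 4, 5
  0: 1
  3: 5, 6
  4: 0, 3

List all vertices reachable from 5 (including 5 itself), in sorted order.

1, 3, 5, 6

Start at 5.
Its neighbours: 3.
Then their neighbours: 6.
Then next layer: 1.
Nothing further is reachable.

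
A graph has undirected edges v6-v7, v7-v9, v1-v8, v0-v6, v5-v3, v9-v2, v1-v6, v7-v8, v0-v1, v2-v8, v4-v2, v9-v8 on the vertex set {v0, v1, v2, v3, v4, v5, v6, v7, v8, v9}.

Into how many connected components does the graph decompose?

2

From v0: component {v0, v1, v2, v4, v6, v7, v8, v9}.
From v3: component {v3, v5}.
That's 2 components.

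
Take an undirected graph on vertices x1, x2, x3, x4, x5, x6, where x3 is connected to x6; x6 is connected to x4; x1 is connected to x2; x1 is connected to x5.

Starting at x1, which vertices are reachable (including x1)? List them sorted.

x1, x2, x5

Start at x1.
Its neighbours: x2, x5.
Nothing further is reachable.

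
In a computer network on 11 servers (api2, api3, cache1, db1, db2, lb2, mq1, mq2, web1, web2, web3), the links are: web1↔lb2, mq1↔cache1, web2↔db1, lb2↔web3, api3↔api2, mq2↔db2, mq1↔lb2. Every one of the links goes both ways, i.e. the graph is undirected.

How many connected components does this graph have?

From api2: component {api2, api3}.
From cache1: component {cache1, lb2, mq1, web1, web3}.
From db1: component {db1, web2}.
From db2: component {db2, mq2}.
That's 4 components.

4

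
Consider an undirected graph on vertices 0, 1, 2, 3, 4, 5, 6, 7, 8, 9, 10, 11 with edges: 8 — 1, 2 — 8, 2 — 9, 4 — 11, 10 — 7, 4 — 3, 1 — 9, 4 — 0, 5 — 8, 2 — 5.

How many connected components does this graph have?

From 0: component {0, 3, 4, 11}.
From 1: component {1, 2, 5, 8, 9}.
From 6: component {6}.
From 7: component {7, 10}.
That's 4 components.

4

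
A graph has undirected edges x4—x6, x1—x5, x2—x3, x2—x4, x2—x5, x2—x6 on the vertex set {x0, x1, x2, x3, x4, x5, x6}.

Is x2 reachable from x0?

No

x0 has no edges, so nothing is reachable from it.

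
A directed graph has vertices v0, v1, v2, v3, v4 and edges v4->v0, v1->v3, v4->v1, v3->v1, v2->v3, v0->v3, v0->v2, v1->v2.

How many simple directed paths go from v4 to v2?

3

v4→v0→v2
v4→v0→v3→v1→v2
v4→v1→v2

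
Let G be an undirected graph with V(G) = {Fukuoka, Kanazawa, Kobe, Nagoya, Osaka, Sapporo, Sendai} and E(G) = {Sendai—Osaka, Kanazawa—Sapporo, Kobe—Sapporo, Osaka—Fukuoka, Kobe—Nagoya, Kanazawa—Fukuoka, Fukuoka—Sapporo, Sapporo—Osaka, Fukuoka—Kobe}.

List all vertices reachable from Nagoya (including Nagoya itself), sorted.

Fukuoka, Kanazawa, Kobe, Nagoya, Osaka, Sapporo, Sendai

Start at Nagoya.
Its neighbours: Kobe.
Then their neighbours: Fukuoka, Sapporo.
Then next layer: Kanazawa, Osaka.
Then next layer: Sendai.
Every vertex is now reached.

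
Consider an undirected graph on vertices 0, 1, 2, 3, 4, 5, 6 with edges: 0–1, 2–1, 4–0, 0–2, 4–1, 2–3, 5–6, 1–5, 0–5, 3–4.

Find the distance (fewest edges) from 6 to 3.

Distance 0: 6.
Distance 1: 5.
Distance 2: 0, 1.
Distance 3: 2, 4.
Distance 4: 3 — contains 3.

4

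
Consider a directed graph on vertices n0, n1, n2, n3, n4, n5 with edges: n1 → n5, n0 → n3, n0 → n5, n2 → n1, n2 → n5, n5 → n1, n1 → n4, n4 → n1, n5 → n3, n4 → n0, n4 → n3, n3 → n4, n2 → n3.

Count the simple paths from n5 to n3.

n5→n1→n4→n0→n3
n5→n1→n4→n3
n5→n3

3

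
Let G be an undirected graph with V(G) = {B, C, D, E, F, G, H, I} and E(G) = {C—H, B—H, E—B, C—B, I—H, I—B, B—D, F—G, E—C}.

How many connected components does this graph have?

From B: component {B, C, D, E, H, I}.
From F: component {F, G}.
That's 2 components.

2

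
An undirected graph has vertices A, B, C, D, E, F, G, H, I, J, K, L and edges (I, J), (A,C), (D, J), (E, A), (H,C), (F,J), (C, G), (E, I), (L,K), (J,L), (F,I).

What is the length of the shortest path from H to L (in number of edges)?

6

Distance 0: H.
Distance 1: C.
Distance 2: A, G.
Distance 3: E.
Distance 4: I.
Distance 5: F, J.
Distance 6: D, L — contains L.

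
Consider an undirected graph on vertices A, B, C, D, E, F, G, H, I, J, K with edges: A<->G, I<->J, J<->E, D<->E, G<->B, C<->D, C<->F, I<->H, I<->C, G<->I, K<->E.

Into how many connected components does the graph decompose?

1

From A: component {A, B, C, D, E, F, G, H, I, J, K}.
That's 1 component.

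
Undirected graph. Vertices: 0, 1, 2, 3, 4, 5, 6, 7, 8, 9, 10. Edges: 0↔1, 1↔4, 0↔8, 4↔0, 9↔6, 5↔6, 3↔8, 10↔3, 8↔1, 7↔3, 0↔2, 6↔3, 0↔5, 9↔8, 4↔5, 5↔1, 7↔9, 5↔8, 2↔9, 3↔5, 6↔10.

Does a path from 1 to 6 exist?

Yes

Explore from 1.
Distance 1: reach 0, 4, 5, 8.
Distance 2: reach 2, 3, 6, 9.
Found 6.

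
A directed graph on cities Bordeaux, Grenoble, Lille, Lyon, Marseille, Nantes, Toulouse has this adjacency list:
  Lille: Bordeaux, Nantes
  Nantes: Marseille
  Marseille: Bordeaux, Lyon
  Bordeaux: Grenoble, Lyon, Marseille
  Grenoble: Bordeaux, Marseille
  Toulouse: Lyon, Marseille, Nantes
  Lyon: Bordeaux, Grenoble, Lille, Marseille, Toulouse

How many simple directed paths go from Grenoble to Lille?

4

Grenoble→Bordeaux→Lyon→Lille
Grenoble→Bordeaux→Marseille→Lyon→Lille
Grenoble→Marseille→Bordeaux→Lyon→Lille
Grenoble→Marseille→Lyon→Lille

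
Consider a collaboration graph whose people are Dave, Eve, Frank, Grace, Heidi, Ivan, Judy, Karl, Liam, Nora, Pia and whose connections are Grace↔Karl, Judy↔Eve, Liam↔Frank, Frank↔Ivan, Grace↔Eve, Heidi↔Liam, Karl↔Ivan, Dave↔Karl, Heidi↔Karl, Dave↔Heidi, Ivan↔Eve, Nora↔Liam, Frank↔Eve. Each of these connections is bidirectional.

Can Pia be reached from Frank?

Explore from Frank.
Distance 1: reach Eve, Ivan, Liam.
Distance 2: reach Grace, Heidi, Judy, Karl, Nora.
Distance 3: reach Dave.
The search is exhausted without reaching Pia; it lies in a different component.

No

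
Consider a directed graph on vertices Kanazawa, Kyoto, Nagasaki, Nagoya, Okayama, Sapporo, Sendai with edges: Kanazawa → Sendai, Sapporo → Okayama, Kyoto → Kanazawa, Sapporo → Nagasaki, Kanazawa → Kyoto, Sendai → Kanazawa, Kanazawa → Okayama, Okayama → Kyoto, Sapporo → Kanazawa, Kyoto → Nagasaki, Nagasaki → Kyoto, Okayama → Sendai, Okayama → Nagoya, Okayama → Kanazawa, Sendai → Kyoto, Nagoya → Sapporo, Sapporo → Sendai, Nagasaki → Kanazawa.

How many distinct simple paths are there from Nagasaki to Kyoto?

6

Nagasaki→Kanazawa→Kyoto
Nagasaki→Kanazawa→Okayama→Kyoto
Nagasaki→Kanazawa→Okayama→Nagoya→Sapporo→Sendai→Kyoto
Nagasaki→Kanazawa→Okayama→Sendai→Kyoto
Nagasaki→Kanazawa→Sendai→Kyoto
Nagasaki→Kyoto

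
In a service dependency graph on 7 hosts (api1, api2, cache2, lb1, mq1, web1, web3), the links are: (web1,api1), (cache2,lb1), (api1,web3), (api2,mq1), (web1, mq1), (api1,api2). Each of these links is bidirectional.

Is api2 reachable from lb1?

Explore from lb1.
Distance 1: reach cache2.
The search is exhausted without reaching api2; it lies in a different component.

No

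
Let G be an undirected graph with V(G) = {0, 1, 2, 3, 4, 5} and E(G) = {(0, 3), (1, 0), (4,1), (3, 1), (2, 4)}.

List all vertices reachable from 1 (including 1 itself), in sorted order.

Start at 1.
Its neighbours: 0, 3, 4.
Then their neighbours: 2.
Nothing further is reachable.

0, 1, 2, 3, 4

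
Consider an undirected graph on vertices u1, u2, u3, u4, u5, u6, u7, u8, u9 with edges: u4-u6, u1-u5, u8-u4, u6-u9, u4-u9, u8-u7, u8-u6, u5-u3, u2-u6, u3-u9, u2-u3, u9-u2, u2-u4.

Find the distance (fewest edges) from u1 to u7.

Distance 0: u1.
Distance 1: u5.
Distance 2: u3.
Distance 3: u2, u9.
Distance 4: u4, u6.
Distance 5: u8.
Distance 6: u7 — contains u7.

6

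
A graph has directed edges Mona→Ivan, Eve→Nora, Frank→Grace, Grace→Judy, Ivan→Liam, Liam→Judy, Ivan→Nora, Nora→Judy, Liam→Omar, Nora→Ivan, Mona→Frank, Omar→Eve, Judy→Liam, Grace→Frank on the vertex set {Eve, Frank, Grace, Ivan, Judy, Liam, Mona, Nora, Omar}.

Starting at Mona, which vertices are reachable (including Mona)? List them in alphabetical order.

Eve, Frank, Grace, Ivan, Judy, Liam, Mona, Nora, Omar

Start at Mona.
Its neighbours: Frank, Ivan.
Then their neighbours: Grace, Liam, Nora.
Then next layer: Judy, Omar.
Then next layer: Eve.
Every vertex is now reached.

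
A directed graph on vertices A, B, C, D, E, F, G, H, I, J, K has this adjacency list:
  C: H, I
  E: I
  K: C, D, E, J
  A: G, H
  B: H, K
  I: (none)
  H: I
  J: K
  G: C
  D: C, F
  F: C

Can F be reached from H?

Explore from H.
Distance 1: reach I.
The search from H is exhausted; no directed path reaches F.

No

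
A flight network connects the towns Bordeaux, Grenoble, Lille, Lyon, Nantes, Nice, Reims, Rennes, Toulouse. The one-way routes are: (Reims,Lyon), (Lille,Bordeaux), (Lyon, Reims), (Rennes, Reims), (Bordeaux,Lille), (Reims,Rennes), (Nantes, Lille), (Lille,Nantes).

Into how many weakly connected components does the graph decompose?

From Bordeaux: component {Bordeaux, Lille, Nantes}.
From Grenoble: component {Grenoble}.
From Lyon: component {Lyon, Reims, Rennes}.
From Nice: component {Nice}.
From Toulouse: component {Toulouse}.
That's 5 components.

5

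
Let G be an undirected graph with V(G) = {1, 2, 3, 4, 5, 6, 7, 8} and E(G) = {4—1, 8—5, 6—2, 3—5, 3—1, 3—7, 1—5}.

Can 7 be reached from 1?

Explore from 1.
Distance 1: reach 3, 4, 5.
Distance 2: reach 7, 8.
Found 7.

Yes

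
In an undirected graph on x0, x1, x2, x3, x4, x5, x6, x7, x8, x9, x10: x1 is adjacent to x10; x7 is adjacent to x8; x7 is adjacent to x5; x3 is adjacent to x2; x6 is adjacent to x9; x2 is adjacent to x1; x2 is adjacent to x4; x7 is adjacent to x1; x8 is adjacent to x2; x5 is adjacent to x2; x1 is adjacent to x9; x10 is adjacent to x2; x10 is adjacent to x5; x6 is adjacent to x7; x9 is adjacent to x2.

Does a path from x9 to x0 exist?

Explore from x9.
Distance 1: reach x1, x2, x6.
Distance 2: reach x3, x4, x5, x7, x8, x10.
The search is exhausted without reaching x0; it lies in a different component.

No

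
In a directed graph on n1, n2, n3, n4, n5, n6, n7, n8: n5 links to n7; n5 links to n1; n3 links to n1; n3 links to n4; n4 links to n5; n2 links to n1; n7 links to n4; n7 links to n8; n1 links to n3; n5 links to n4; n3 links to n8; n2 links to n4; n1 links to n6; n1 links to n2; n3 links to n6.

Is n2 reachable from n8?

n8 has no outgoing edges, so nothing is reachable from it.

No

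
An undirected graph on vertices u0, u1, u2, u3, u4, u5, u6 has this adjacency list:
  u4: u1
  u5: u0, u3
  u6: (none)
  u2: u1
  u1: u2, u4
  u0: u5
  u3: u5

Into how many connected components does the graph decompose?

From u0: component {u0, u3, u5}.
From u1: component {u1, u2, u4}.
From u6: component {u6}.
That's 3 components.

3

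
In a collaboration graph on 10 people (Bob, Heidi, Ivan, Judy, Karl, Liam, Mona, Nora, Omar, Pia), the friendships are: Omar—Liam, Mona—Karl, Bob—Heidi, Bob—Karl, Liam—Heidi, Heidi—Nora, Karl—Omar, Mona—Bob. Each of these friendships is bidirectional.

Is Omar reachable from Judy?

No

Judy has no edges, so nothing is reachable from it.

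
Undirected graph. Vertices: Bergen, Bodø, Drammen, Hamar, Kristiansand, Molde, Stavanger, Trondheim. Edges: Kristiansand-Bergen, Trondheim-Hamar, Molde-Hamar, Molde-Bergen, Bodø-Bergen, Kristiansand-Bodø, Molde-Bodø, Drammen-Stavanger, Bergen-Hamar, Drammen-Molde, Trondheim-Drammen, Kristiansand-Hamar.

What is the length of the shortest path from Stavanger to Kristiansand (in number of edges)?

Distance 0: Stavanger.
Distance 1: Drammen.
Distance 2: Molde, Trondheim.
Distance 3: Bergen, Bodø, Hamar.
Distance 4: Kristiansand — contains Kristiansand.

4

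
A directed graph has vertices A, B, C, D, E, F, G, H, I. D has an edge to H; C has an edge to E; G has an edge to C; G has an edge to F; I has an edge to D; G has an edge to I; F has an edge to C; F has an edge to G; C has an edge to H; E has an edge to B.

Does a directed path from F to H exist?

Yes

Explore from F.
Distance 1: reach C, G.
Distance 2: reach E, H, I.
Found H.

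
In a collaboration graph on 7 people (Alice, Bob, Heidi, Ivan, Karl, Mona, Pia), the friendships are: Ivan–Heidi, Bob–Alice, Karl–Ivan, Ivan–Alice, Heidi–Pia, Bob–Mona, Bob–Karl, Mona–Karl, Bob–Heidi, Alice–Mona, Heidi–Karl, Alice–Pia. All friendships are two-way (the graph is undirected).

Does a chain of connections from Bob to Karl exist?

Yes

Explore from Bob.
Distance 1: reach Alice, Heidi, Karl, Mona.
Found Karl.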